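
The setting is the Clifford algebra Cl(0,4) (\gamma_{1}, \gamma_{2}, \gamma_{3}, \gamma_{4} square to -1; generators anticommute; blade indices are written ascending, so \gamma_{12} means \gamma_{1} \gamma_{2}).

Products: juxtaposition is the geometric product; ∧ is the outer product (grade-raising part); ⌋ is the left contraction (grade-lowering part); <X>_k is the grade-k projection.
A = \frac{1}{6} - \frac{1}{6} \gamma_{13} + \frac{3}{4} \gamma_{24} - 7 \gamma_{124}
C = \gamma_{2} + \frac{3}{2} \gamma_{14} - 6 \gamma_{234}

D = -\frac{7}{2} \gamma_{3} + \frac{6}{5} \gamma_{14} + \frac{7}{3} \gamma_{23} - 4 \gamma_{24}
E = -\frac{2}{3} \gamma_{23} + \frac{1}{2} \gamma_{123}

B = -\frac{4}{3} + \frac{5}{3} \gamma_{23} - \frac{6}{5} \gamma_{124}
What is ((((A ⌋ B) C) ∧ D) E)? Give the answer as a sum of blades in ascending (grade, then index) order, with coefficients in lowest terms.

step 1: \frac{368}{45} + \frac{9}{10} \gamma_{1} + \frac{5}{18} \gamma_{23} - \frac{1}{5} \gamma_{124}
step 2: \frac{709}{90} \gamma_{2} + \frac{5}{18} \gamma_{3} + \frac{19}{60} \gamma_{4} + \frac{9}{10} \gamma_{12} + \frac{6}{5} \gamma_{13} + \frac{181}{15} \gamma_{14} - \frac{736}{15} \gamma_{234} - \frac{299}{60} \gamma_{1234}
step 3: -\frac{4963}{180} \gamma_{23} + \frac{133}{120} \gamma_{34} - \frac{63}{20} \gamma_{123} - \frac{709}{75} \gamma_{124} + \frac{419}{10} \gamma_{134} + \frac{37}{20} \gamma_{234} + \frac{1483}{45} \gamma_{1234}
step 4: -\frac{21553}{1080} + \frac{4207}{360} \gamma_{1} - \frac{686}{45} \gamma_{4} + \frac{24727}{1080} \gamma_{14} - \frac{976}{45} \gamma_{24} - \frac{709}{150} \gamma_{34} - \frac{6571}{240} \gamma_{124} - \frac{1418}{225} \gamma_{134}
Answer: -\frac{21553}{1080} + \frac{4207}{360} \gamma_{1} - \frac{686}{45} \gamma_{4} + \frac{24727}{1080} \gamma_{14} - \frac{976}{45} \gamma_{24} - \frac{709}{150} \gamma_{34} - \frac{6571}{240} \gamma_{124} - \frac{1418}{225} \gamma_{134}


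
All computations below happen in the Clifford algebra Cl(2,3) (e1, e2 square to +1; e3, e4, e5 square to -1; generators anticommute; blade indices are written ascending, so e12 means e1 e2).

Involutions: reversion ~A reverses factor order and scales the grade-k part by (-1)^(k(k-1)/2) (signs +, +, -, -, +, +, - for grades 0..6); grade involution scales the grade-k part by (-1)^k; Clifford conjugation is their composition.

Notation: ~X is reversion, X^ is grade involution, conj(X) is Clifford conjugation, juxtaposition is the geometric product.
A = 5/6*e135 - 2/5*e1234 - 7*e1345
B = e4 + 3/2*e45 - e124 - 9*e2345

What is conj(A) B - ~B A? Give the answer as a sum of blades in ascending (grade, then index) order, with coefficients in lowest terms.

first term: 2/5*e3 - 63*e12 + 21/2*e13 - 18/5*e15 + 2/5*e123 - 15/2*e124 + 5/4*e134 - 7*e135 + 7*e235 + 3/5*e1235 - 5/6*e1345 + 5/6*e2345
second term: 2/5*e3 + 63*e12 - 21/2*e13 + 18/5*e15 - 2/5*e123 - 15/2*e124 + 5/4*e134 + 7*e135 - 7*e235 + 3/5*e1235 + 5/6*e1345 - 5/6*e2345
Answer: -126*e12 + 21*e13 - 36/5*e15 + 4/5*e123 - 14*e135 + 14*e235 - 5/3*e1345 + 5/3*e2345


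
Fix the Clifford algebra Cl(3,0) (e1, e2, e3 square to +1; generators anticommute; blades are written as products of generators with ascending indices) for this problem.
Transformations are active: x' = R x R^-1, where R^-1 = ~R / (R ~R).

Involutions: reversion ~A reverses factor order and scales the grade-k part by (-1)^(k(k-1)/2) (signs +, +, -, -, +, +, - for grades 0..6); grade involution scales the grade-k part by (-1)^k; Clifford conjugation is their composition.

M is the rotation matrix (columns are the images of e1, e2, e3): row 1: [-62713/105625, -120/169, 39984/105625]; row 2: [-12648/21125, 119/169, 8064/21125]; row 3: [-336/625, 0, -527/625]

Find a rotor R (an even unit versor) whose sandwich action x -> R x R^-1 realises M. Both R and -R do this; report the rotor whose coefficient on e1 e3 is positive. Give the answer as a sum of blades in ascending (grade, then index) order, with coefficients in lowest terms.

Method: write R = a + b12*e1 e2 + b13*e1 e3 + b23*e2 e3 with a^2 + b12^2 + b13^2 + b23^2 = 1 (so R^-1 = ~R). Expanding the columns R e_j ~R gives tr M = 4a^2 - 1 and, from the antisymmetric part, M21 - M12 = -4a*b12, M13 - M31 = 4a*b13, M32 - M23 = -4a*b23.
Here tr M = -77401/105625, so a^2 = (1 + tr M)/4 = 7056/105625 and a = ±84/325. Taking a = 84/325: M21 - M12 = 2352/21125, M13 - M31 = 96768/105625, M32 - M23 = -8064/21125, giving b12 = -7/65, b13 = 288/325, b23 = 24/65, i.e. R = 84/325 - 7/65*e1 e2 + 288/325*e1 e3 + 24/65*e2 e3.
Its e1 e3 coefficient is already positive.
Answer: 84/325 - 7/65*e1 e2 + 288/325*e1 e3 + 24/65*e2 e3. Why the constraint matters: R and -R act identically through the sandwich — M has trace -77401/105625 either way — so only the sign condition on e1 e3 picks one of the two preimages.


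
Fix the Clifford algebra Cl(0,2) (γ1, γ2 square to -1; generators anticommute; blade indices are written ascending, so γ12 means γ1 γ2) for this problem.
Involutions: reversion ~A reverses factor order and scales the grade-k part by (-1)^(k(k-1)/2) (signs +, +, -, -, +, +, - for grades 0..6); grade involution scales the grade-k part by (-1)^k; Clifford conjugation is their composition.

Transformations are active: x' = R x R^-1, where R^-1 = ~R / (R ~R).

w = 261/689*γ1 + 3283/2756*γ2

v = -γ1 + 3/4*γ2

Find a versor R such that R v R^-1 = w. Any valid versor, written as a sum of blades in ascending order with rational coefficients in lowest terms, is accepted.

Take R = v + w = -428/689*γ1 + 2675/1378*γ2. Because q(v) = q(w) = -25/16, conjugation by R sends v exactly to w.
Answer: -428/689*γ1 + 2675/1378*γ2


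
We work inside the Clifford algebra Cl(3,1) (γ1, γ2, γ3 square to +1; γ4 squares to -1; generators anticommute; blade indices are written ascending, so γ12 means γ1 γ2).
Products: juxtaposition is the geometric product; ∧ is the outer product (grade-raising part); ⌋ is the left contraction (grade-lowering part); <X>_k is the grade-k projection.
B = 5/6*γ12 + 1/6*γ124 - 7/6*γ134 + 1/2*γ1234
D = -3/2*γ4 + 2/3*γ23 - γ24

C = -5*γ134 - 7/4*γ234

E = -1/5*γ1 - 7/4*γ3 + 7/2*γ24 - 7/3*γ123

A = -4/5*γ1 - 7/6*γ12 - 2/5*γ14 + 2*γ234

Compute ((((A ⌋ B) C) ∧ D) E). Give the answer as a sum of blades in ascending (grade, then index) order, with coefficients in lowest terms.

step 1: 35/36 - γ1 - 3/5*γ2 - 7/15*γ3 + 7/36*γ4 - 1/5*γ23 - 2/15*γ24 + 91/60*γ34 - 2/5*γ234
step 2: 7/10 - 91/12*γ1 - 637/240*γ2 - 7/30*γ3 - 7/20*γ4 - 2*γ12 + 35/36*γ13 - 7/3*γ14 + 49/144*γ23 - 49/60*γ24 + 121/20*γ34 + 2/3*γ123 + γ124 - 175/36*γ134 - 245/144*γ234 - 5/4*γ1234
step 3: -21/20*γ4 + 91/8*γ14 + 7/15*γ23 + 105/32*γ24 + 7/20*γ34 - 91/18*γ123 + 127/12*γ124 - 35/24*γ134 - 469/480*γ234 - 19/12*γ1234
step 4: -539/1728 + 13727/360*γ1 - 539/120*γ2 + 3283/960*γ3 + 4739/720*γ4 + 7007/144*γ12 + 133/24*γ13 - 217/450*γ14 - 77/360*γ23 - 41641/5760*γ24 - 20069/720*γ34 + 6013/1200*γ123 - 1253/480*γ124 + 26887/900*γ134 + 20459/640*γ234 + 38101/2400*γ1234
Answer: -539/1728 + 13727/360*γ1 - 539/120*γ2 + 3283/960*γ3 + 4739/720*γ4 + 7007/144*γ12 + 133/24*γ13 - 217/450*γ14 - 77/360*γ23 - 41641/5760*γ24 - 20069/720*γ34 + 6013/1200*γ123 - 1253/480*γ124 + 26887/900*γ134 + 20459/640*γ234 + 38101/2400*γ1234


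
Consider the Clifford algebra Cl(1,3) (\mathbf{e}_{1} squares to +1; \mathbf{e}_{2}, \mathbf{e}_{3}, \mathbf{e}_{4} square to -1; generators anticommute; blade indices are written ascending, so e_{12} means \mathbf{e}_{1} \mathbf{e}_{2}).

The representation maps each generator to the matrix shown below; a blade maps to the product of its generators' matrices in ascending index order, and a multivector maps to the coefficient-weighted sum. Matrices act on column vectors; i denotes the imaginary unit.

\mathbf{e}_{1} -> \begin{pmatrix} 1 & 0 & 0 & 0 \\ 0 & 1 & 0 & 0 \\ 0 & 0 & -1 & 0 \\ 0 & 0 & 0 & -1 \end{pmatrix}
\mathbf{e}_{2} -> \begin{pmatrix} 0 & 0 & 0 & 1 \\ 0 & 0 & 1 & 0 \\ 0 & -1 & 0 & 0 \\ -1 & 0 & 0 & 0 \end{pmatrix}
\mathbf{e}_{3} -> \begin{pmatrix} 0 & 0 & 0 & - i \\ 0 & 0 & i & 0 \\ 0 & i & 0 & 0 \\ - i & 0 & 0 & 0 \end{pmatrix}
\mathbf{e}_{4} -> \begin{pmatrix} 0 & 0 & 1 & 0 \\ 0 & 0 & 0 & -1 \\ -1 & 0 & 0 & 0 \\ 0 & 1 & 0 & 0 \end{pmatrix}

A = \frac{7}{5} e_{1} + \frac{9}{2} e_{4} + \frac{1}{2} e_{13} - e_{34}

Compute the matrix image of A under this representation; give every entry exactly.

Bivector images (products of the table entries): rho(e_{13}) = rho(\mathbf{e}_{1})rho(\mathbf{e}_{3}) = \begin{pmatrix} 0 & 0 & 0 & - i \\ 0 & 0 & i & 0 \\ 0 & - i & 0 & 0 \\ i & 0 & 0 & 0 \end{pmatrix}; rho(e_{34}) = rho(\mathbf{e}_{3})rho(\mathbf{e}_{4}) = \begin{pmatrix} 0 & - i & 0 & 0 \\ - i & 0 & 0 & 0 \\ 0 & 0 & 0 & - i \\ 0 & 0 & - i & 0 \end{pmatrix}.
M = (\frac{7}{5})*rho(e_{1}) + (\frac{9}{2})*rho(e_{4}) + (\frac{1}{2})*rho(e_{13}) + (-1)*rho(e_{34}), summed entrywise:
Answer: \begin{pmatrix} \frac{7}{5} & i & \frac{9}{2} & - \frac{i}{2} \\ i & \frac{7}{5} & \frac{i}{2} & - \frac{9}{2} \\ - \frac{9}{2} & - \frac{i}{2} & - \frac{7}{5} & i \\ \frac{i}{2} & \frac{9}{2} & i & - \frac{7}{5} \end{pmatrix}


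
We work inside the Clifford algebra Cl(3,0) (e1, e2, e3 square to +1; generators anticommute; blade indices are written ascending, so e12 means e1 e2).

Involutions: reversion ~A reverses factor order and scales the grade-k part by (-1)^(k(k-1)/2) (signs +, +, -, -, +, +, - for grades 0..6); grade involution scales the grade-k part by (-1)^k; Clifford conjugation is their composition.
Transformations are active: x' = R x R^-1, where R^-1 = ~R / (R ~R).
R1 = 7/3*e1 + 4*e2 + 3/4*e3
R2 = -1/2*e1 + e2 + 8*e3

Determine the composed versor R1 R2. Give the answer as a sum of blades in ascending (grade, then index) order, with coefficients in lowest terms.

Distribute over the terms of R1 (each basis-blade product reordered to ascending indices, repeated generators contracted through their squares):
(7/3*e1) R2 = -7/6 + 7/3*e12 + 56/3*e13
(4*e2) R2 = 4 + 2*e12 + 32*e23
(3/4*e3) R2 = 6 + 3/8*e13 - 3/4*e23
Summing the partial products and collecting blades:
Answer: 53/6 + 13/3*e12 + 457/24*e13 + 125/4*e23


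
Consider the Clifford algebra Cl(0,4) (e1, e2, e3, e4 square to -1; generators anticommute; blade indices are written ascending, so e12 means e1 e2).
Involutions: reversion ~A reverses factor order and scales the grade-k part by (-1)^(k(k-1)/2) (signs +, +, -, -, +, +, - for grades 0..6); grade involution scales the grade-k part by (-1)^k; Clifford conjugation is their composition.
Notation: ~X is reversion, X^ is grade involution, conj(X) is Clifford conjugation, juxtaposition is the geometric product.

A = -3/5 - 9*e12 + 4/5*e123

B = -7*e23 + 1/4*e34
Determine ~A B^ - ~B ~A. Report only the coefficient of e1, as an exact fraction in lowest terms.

first term: -28/5*e1 + 63*e13 + 21/5*e23 - 3/20*e34 + 1/5*e124 + 9/4*e1234
second term: 28/5*e1 + 63*e13 - 21/5*e23 + 3/20*e34 + 1/5*e124 - 9/4*e1234
Answer: -56/5


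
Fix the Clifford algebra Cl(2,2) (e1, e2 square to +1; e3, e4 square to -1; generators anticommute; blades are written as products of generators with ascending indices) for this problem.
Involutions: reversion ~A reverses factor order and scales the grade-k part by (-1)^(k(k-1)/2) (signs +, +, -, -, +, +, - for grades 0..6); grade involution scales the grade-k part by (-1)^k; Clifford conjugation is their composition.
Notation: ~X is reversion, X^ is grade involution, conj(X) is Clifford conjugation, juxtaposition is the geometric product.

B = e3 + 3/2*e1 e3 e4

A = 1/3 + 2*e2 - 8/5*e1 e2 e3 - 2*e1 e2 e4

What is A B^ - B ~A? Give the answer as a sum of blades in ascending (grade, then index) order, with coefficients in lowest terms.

first term: -1/3*e3 - 8/5*e1 e2 + e2 e3 - 12/5*e2 e4 - 1/2*e1 e3 e4 + e1 e2 e3 e4
second term: 1/3*e3 - 8/5*e1 e2 - 5*e2 e3 + 12/5*e2 e4 + 1/2*e1 e3 e4 + 5*e1 e2 e3 e4
Answer: -2/3*e3 + 6*e2 e3 - 24/5*e2 e4 - e1 e3 e4 - 4*e1 e2 e3 e4


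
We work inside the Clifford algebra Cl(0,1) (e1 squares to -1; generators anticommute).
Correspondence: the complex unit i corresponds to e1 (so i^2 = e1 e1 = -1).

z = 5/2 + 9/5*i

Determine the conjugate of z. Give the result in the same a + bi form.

In blades: z = 5/2 + 9/5*e1.
Conjugation here is Clifford conjugation: the scalar is fixed and the grade-1 and grade-2 blades all flip sign, giving 5/2 - 9/5*e1; translating back:
Answer: 5/2 - 9/5*i


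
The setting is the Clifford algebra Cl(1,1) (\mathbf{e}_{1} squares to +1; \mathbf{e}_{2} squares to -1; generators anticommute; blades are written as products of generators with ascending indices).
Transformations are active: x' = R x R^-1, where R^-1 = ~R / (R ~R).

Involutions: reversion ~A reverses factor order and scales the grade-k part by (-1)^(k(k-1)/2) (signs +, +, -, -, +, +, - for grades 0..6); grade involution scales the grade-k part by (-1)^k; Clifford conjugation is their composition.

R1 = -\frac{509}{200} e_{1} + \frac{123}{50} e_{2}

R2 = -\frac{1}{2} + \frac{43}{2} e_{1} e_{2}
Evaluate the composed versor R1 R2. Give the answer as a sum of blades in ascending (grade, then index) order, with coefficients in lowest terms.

Distribute over the terms of R1 (each basis-blade product reordered to ascending indices, repeated generators contracted through their squares):
(-\frac{509}{200} e_{1}) R2 = \frac{509}{400} e_{1} - \frac{21887}{400} e_{2}
(\frac{123}{50} e_{2}) R2 = \frac{5289}{100} e_{1} - \frac{123}{100} e_{2}
Summing the partial products and collecting blades:
Answer: \frac{4333}{80} e_{1} - \frac{22379}{400} e_{2}


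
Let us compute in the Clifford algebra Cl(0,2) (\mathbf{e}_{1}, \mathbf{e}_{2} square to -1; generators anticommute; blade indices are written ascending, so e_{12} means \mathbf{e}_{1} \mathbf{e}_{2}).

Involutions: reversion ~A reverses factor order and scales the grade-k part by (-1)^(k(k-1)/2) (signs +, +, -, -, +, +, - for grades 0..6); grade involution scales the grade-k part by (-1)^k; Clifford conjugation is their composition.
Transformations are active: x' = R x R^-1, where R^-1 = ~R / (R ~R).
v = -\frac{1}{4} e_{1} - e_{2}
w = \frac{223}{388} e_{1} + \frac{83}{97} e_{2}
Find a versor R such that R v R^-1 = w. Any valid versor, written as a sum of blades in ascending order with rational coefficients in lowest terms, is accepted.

Sketch: the shared square -\frac{17}{16} makes R = v + w = \frac{63}{194} e_{1} - \frac{14}{97} e_{2} the natural versor; its sandwich fixes that direction, negates (v - w)/2, and sends v to w.
Answer: \frac{63}{194} e_{1} - \frac{14}{97} e_{2}


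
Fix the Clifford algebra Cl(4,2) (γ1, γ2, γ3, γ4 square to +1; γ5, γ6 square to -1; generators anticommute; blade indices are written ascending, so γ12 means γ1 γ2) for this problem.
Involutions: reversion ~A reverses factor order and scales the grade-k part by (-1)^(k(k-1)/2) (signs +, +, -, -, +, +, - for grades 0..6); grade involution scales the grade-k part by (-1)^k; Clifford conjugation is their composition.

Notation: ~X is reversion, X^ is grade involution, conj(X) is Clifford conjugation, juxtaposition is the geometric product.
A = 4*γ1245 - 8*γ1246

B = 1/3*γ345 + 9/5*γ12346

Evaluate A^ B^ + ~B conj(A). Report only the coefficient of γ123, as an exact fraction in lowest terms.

first term: -72/5*γ3 - 4/3*γ123 - 36/5*γ356 + 8/3*γ12356
second term: 72/5*γ3 - 4/3*γ123 - 36/5*γ356 - 8/3*γ12356
Answer: -8/3


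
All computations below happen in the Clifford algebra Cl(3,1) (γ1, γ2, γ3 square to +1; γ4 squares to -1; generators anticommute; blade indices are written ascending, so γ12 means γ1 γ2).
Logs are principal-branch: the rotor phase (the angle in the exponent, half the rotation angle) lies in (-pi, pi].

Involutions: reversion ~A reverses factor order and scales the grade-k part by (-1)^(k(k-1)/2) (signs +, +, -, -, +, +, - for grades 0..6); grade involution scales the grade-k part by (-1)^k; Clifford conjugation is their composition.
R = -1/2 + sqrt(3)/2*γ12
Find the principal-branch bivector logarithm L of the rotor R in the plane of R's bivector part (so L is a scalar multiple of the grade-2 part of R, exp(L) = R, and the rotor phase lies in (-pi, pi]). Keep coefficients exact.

The scalar part of R is -1/2, which fixes the principal-branch rotor phase; the unit plane is then the bivector part divided by the sine of that phase, and L is that plane scaled by the phase.
Concretely: cos(phase) = -1/2 gives phase = ±2*pi/3, and since phase/sin(phase) is even the sign is immaterial: L = (phase/sin(phase)) * <R>_2 = (4*sqrt(3)*pi/9) * <R>_2.
Answer: 2*pi/3*γ12


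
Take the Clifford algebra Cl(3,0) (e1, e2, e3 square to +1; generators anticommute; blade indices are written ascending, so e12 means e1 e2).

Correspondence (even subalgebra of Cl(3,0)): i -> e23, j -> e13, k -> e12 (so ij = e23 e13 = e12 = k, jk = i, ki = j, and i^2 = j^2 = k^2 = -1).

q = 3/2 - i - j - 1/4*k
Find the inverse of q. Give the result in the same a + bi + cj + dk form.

In blades: q = 3/2 - 1/4*e12 - e13 - e23.
With qbar = 3/2 + 1/4*e12 + e13 + e23 (scalar fixed, mapped units negated), q qbar = 69/16 (the sum of squared coefficients), so q^-1 = qbar / (69/16) = 8/23 + 4/69*e12 + 16/69*e13 + 16/69*e23; translating back:
Answer: 8/23 + 16/69*i + 16/69*j + 4/69*k


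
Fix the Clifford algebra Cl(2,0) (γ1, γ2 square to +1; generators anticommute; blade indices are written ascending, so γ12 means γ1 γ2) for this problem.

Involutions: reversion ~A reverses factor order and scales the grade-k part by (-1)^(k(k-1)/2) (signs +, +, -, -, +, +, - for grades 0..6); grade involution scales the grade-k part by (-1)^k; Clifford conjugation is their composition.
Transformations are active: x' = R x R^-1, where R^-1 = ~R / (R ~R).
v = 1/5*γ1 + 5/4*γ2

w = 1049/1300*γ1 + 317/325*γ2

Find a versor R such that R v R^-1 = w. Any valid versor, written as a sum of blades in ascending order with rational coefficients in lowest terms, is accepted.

Key observation: q(v) = q(w) = 641/400 (sandwiches preserve the norm), so R = v + w = 1309/1300*γ1 + 2893/1300*γ2 works whenever it is invertible — the component of v along it is kept and (v - w)/2 reverses, sending v to w.
Answer: 1309/1300*γ1 + 2893/1300*γ2


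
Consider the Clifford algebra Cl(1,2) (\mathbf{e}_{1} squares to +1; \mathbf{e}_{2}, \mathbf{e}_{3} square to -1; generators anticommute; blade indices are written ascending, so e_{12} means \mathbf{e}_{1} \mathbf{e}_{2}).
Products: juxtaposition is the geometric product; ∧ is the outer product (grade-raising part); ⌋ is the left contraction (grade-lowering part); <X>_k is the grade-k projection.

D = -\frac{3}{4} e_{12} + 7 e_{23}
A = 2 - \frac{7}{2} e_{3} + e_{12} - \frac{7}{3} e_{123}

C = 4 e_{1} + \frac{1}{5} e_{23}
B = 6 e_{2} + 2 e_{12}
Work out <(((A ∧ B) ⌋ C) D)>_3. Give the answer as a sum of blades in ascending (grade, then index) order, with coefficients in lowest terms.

step 1: 12 e_{2} + 4 e_{12} + 21 e_{23} - 7 e_{123}
step 2: -\frac{21}{5} - \frac{12}{5} e_{3}
step 3: -\frac{84}{5} e_{2} + \frac{63}{20} e_{12} - \frac{147}{5} e_{23} + \frac{9}{5} e_{123}
step 4: \frac{9}{5} e_{123}
Answer: \frac{9}{5} e_{123}


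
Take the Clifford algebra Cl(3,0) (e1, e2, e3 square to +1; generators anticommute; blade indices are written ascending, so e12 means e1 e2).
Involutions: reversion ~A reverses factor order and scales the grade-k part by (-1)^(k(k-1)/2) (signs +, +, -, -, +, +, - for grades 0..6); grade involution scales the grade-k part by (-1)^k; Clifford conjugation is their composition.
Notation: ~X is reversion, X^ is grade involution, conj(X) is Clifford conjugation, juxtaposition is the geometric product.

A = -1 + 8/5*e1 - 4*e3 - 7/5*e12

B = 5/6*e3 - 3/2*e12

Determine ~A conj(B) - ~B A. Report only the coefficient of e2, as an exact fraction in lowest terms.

first term: 37/30 + 12/5*e2 + 5/6*e3 - 3/2*e12 - 4/3*e13 - 43/6*e123
second term: -37/30 - 12/5*e2 - 5/6*e3 - 3/2*e12 - 4/3*e13 - 43/6*e123
Answer: 24/5


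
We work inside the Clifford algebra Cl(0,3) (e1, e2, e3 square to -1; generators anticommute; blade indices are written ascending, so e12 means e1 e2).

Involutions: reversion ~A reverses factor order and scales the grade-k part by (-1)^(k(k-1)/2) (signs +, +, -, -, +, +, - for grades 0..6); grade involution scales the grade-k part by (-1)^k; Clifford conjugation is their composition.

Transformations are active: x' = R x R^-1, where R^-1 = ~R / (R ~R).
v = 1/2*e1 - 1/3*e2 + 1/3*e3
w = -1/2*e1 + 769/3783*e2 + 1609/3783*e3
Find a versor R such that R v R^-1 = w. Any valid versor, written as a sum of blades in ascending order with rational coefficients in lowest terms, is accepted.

A norm check does it: q(v) = q(w) = -17/36, hence R = v + w = -164/1261*e2 + 2870/3783*e3 realises the map — parallel part kept, (v - w)/2 negated, v carried to w.
Answer: -164/1261*e2 + 2870/3783*e3


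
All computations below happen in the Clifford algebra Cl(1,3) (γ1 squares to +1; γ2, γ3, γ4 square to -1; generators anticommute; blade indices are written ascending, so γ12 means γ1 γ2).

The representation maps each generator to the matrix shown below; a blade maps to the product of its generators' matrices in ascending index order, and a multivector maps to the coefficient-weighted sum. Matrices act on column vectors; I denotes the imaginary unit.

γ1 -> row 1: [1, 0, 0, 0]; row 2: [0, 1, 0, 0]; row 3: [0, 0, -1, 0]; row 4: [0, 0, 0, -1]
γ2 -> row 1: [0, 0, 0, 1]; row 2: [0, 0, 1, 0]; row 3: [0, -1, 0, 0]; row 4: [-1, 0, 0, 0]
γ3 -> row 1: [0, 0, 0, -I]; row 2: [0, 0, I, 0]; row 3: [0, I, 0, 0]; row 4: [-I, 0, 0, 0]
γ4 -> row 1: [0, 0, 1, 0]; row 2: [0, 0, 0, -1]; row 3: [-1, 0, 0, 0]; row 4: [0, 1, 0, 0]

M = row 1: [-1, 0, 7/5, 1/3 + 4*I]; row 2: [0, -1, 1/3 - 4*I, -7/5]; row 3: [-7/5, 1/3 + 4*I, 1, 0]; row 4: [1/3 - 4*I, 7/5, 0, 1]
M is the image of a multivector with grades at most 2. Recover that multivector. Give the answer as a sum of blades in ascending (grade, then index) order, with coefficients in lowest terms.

Method: the blade images are trace-orthogonal — tr(rho(e_A) rho(e_B)^-1) = 4 if A = B and 0 otherwise — and rho(e_A)^-1 = (e_A)^2 * rho(e_A) with (e_A)^2 = +1 or -1, so the coefficient of e_A in the preimage is (e_A)^2 * tr(M rho(e_A))/4.
Nonzero projections over blades of grade <= 2: γ1: (γ1)^2 = +1, tr(M rho(γ1)) = -4, coefficient -1; γ4: (γ4)^2 = -1, tr(M rho(γ4)) = -28/5, coefficient 7/5; γ12: (γ12)^2 = +1, tr(M rho(γ12)) = 4/3, coefficient 1/3; γ13: (γ13)^2 = +1, tr(M rho(γ13)) = -16, coefficient -4. Every other blade of grade <= 2 projects to 0.
Answer: -γ1 + 7/5*γ4 + 1/3*γ12 - 4*γ13


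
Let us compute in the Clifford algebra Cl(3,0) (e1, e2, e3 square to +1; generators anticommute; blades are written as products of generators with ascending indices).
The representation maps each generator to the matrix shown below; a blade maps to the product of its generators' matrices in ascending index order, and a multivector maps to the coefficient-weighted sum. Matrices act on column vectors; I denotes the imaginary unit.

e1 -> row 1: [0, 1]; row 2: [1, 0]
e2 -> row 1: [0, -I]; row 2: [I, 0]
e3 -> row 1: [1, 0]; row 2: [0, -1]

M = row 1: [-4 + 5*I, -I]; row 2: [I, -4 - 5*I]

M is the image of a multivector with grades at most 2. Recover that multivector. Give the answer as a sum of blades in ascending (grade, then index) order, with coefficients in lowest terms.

Method: 1, rho(e1), rho(e2), rho(e3) form a trace-orthogonal basis of the 2x2 complex matrices (tr(X Y) = 2 if X = Y, else 0), so M = m0*1 + m1*rho(e1) + m2*rho(e2) + m3*rho(e3) with m0 = tr(M)/2 = -4, m1 = tr(M rho(e1))/2 = 0, m2 = tr(M rho(e2))/2 = 1, m3 = tr(M rho(e3))/2 = 5*I.
Multiplying table entries, the bivector images are rho(e1 e2) = I*rho(e3), rho(e1 e3) = -I*rho(e2), rho(e2 e3) = I*rho(e1); with real blade coefficients the real parts of m0..m3 are the coefficients of 1, e1, e2, e3 and the imaginary parts give the bivectors (e2 e3: Im m1, e1 e3: -Im m2, e1 e2: Im m3).
Answer: -4 + e2 + 5*e1 e2


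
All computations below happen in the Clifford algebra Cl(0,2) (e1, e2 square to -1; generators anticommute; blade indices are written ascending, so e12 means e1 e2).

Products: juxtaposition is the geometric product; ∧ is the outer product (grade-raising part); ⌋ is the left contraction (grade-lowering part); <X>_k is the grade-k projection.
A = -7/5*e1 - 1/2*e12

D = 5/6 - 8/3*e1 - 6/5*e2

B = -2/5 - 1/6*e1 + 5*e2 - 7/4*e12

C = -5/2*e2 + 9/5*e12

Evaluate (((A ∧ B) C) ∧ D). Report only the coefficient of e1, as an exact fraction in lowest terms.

step 1: 14/25*e1 - 34/5*e12
step 2: 306/25 - 17*e1 - 126/125*e2 - 7/5*e12
step 3: 51/5 - 7021/150*e1 - 1941/125*e2 + 12409/750*e12
Answer: -7021/150


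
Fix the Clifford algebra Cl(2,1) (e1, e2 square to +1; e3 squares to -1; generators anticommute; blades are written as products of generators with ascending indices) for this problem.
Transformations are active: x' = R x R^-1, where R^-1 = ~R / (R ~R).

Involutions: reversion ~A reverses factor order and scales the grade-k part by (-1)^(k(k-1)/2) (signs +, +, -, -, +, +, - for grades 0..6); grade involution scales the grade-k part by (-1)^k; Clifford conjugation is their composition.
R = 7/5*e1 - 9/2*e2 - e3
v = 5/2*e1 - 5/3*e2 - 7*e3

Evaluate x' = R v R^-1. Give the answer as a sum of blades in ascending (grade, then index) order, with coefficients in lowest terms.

~R = 7/5*e1 - 9/2*e2 - e3, and R ~R = 2121/100, so R^-1 = ~R / (2121/100).
R v = 4 + 107/12*e1 e2 - 73/10*e1 e3 + 179/6*e2 e3
Answer: -1195/606*e1 - 65/2121*e2 + 14047/2121*e3


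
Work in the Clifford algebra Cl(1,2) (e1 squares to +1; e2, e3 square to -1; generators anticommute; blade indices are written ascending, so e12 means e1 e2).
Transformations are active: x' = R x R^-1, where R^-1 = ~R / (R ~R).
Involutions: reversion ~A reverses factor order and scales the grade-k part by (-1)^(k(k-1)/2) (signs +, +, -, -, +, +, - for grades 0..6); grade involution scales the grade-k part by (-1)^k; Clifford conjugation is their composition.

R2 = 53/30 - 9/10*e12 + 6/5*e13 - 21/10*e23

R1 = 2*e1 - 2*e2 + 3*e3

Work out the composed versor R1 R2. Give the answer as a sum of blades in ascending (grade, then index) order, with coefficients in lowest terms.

Distribute over the terms of R1 (each basis-blade product reordered to ascending indices, repeated generators contracted through their squares):
(2*e1) R2 = 53/15*e1 - 9/5*e2 + 12/5*e3 - 21/5*e123
(-2*e2) R2 = 9/5*e1 - 53/15*e2 - 21/5*e3 + 12/5*e123
(3*e3) R2 = 18/5*e1 - 63/10*e2 + 53/10*e3 - 27/10*e123
Summing the partial products and collecting blades:
Answer: 134/15*e1 - 349/30*e2 + 7/2*e3 - 9/2*e123


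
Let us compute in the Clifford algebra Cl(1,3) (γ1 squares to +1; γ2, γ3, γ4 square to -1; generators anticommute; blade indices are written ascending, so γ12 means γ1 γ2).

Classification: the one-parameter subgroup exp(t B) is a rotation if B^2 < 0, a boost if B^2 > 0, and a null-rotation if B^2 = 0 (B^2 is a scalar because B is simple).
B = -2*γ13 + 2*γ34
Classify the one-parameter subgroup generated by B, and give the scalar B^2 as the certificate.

B^2 term by term: the squares give (-2)^2*(γ13)^2 + (2)^2*(γ34)^2 = 4*(+1) + 4*(-1) = 0 (each basis 2-blade squares to minus the product of its generators' squares); cross terms between blades sharing an index anticommute and cancel. So B^2 = 0.
Answer: null-rotation, certificate B^2 = 0. Check the certificate: B^2 = 0, and that sign is decisive whatever form B takes.


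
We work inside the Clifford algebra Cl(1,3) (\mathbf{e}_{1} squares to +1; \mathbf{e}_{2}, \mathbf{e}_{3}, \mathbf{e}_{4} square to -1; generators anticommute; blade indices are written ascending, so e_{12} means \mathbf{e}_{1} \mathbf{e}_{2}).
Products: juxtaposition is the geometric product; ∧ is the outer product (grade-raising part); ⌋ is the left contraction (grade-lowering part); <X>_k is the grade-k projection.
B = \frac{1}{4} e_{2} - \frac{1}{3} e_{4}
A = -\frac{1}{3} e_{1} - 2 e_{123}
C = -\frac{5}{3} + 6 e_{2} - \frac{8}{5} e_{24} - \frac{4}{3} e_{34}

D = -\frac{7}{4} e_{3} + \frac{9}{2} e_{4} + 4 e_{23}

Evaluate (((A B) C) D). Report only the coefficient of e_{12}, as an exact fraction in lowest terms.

step 1: -\frac{1}{12} e_{12} - \frac{1}{2} e_{13} + \frac{1}{9} e_{14} + \frac{2}{3} e_{1234}
step 2: \frac{1}{2} e_{1} + \frac{17}{20} e_{12} - \frac{103}{270} e_{13} - \frac{133}{135} e_{14} + 3 e_{123} - \frac{2}{3} e_{124} - 4 e_{134} - \frac{9}{5} e_{1234}
step 3: -\frac{8893}{1080} e_{1} + \frac{3631}{540} e_{12} + \frac{549}{40} e_{13} + \frac{329}{20} e_{14} + \frac{689}{80} e_{123} - \frac{361}{40} e_{124} - \frac{209}{270} e_{134} + \frac{1133}{135} e_{1234}
Answer: \frac{3631}{540}


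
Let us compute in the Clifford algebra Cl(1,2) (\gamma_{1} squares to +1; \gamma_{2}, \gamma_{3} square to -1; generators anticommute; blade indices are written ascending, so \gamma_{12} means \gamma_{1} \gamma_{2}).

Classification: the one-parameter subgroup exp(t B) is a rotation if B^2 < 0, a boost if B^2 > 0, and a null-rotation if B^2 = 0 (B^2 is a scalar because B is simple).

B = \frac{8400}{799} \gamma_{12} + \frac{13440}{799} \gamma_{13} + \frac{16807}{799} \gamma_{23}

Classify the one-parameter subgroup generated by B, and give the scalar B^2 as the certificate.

B^2 term by term: the squares give (\frac{8400}{799})^2*(\gamma_{12})^2 + (\frac{13440}{799})^2*(\gamma_{13})^2 + (\frac{16807}{799})^2*(\gamma_{23})^2 = \frac{70560000}{638401}*(+1) + \frac{180633600}{638401}*(+1) + \frac{282475249}{638401}*(-1) = -49 (each basis 2-blade squares to minus the product of its generators' squares); cross terms between blades sharing an index anticommute and cancel. So B^2 = -49.
Answer: rotation, certificate B^2 = -49. Key observation: B^2 = -49 is a conjugation invariant, so its sign decides the class regardless of the surface form of B.


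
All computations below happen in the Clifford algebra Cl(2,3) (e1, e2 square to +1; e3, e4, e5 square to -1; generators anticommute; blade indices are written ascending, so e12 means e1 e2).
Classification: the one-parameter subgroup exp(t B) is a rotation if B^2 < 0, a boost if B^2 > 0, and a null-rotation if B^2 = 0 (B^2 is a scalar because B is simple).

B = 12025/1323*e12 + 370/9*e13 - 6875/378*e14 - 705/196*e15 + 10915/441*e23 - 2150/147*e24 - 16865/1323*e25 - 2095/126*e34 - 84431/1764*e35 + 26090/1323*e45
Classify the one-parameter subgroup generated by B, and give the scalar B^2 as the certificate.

B^2 term by term: the squares give (12025/1323)^2*(e12)^2 + (370/9)^2*(e13)^2 + (-6875/378)^2*(e14)^2 + (-705/196)^2*(e15)^2 + (10915/441)^2*(e23)^2 + (-2150/147)^2*(e24)^2 + (-16865/1323)^2*(e25)^2 + (-2095/126)^2*(e34)^2 + (-84431/1764)^2*(e35)^2 + (26090/1323)^2*(e45)^2 = 144600625/1750329*(-1) + 136900/81*(+1) + 47265625/142884*(+1) + 497025/38416*(+1) + 119137225/194481*(+1) + 4622500/21609*(+1) + 284428225/1750329*(+1) + 4389025/15876*(-1) + 7128593761/3111696*(-1) + 680688100/1750329*(-1) = -16 (each basis 2-blade squares to minus the product of its generators' squares); cross terms between blades sharing an index anticommute and cancel; the commuting (index-disjoint) pairs give grade-4 terms 2*c*c'*(blade product), which cancel blade by blade — e1234: -25192375/83349 + 1591000/1323 - 75040625/83349 = 0; e1235: -1015282775/1166886 + 12480100/11907 - 2565025/14406 = 0; e1245: 627464500/1750329 - 115946875/250047 + 252625/2401 = 0; e1345: 19306600/11907 - 580463125/333396 + 492325/4116 = 0; e2345: 569544700/583443 - 90763325/64827 + 35332175/83349 = 0 — confirming B is simple. So B^2 = -16.
Answer: rotation, certificate B^2 = -16. Certificate logic: -16 is a conjugation-invariant scalar, so its sign fixes rotation versus boost versus null-rotation outright.


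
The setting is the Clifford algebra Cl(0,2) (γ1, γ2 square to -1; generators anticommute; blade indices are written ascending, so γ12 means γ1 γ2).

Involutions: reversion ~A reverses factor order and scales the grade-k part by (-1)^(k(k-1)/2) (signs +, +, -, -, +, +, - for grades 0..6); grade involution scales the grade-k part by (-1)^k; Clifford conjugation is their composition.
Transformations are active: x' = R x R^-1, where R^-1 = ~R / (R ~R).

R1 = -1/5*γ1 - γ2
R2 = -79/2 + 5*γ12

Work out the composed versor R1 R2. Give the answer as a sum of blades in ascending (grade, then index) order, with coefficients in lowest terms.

Distribute over the terms of R1 (each basis-blade product reordered to ascending indices, repeated generators contracted through their squares):
(-1/5*γ1) R2 = 79/10*γ1 + γ2
(-γ2) R2 = -5*γ1 + 79/2*γ2
Summing the partial products and collecting blades:
Answer: 29/10*γ1 + 81/2*γ2


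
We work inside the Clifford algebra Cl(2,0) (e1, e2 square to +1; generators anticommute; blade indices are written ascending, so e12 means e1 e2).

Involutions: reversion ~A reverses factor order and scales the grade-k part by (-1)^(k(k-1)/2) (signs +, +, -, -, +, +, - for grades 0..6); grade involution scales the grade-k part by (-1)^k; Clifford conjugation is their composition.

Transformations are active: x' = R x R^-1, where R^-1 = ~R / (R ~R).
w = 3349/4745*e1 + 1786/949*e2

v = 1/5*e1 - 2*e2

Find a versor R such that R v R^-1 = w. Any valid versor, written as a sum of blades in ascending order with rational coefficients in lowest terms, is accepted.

Take R = v + w = 4298/4745*e1 - 112/949*e2. Because q(v) = q(w) = 101/25, conjugation by R sends v exactly to w.
Answer: 4298/4745*e1 - 112/949*e2


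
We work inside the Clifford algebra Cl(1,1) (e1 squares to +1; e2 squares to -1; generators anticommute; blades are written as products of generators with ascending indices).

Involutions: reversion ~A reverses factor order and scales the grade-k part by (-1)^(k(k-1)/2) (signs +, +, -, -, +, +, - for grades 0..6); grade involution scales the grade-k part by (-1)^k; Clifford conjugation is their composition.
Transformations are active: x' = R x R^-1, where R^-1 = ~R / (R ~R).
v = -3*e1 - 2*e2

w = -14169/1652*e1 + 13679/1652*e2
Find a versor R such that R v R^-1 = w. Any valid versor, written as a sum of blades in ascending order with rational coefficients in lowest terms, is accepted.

Why this works: both vectors square to 5, so q(v) = q(w) and R = v + w = -19125/1652*e1 + 10375/1652*e2 carries v to w — its own direction survives, the complement (v - w)/2 flips.
Answer: -19125/1652*e1 + 10375/1652*e2


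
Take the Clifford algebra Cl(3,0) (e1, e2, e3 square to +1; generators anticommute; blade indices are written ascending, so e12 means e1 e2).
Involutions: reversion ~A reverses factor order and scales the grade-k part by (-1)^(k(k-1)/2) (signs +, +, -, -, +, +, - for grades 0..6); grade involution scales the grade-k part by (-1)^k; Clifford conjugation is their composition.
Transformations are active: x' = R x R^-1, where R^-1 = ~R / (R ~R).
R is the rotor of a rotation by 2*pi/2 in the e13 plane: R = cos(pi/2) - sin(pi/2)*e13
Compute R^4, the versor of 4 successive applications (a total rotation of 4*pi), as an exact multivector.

Half-angle bookkeeping: 4 applications in e13 add up to rotor phase 4*pi/2 = 2*pi, so R^4 = cos(2*pi) - sin(2*pi)*e13.
cos(2*pi) = 1 and sin(2*pi) = 0, so R^4 = 1. The total rotation 4*pi is 2 full turns, so every vector returns to itself, yet the rotor is +1, back on the identity sheet (an even number of 2*pi turns).
Answer: 1


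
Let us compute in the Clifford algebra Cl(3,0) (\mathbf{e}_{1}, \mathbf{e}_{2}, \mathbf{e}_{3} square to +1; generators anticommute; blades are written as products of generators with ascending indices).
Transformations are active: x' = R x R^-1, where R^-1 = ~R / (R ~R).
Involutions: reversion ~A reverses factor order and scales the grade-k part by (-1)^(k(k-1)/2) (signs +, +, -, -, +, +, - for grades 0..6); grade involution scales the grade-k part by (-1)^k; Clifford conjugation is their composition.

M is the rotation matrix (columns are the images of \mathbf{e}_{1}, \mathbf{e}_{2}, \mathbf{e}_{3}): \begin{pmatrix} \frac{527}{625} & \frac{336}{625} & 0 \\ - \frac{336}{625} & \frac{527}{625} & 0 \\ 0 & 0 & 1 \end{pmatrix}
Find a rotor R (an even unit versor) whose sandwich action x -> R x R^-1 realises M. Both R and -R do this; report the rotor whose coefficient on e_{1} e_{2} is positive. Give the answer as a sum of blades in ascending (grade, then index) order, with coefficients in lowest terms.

Method: write R = a + b12*e_{1} e_{2} + b13*e_{1} e_{3} + b23*e_{2} e_{3} with a^2 + b12^2 + b13^2 + b23^2 = 1 (so R^-1 = ~R). Expanding the columns R e_j ~R gives tr M = 4a^2 - 1 and, from the antisymmetric part, M21 - M12 = -4a*b12, M13 - M31 = 4a*b13, M32 - M23 = -4a*b23.
Here tr M = \frac{1679}{625}, so a^2 = (1 + tr M)/4 = \frac{576}{625} and a = ±\frac{24}{25}. Taking a = \frac{24}{25}: M21 - M12 = -\frac{672}{625}, M13 - M31 = 0, M32 - M23 = 0, giving b12 = \frac{7}{25}, b13 = 0, b23 = 0, i.e. R = \frac{24}{25} + \frac{7}{25} e_{1} e_{2}.
Its e_{1} e_{2} coefficient is already positive.
Answer: \frac{24}{25} + \frac{7}{25} e_{1} e_{2}. Key observation: the double cover Spin(3) -> SO(3) sends R and -R to the same matrix (trace \frac{1679}{625} here), so the stated sign of the e_{1} e_{2} coefficient is what selects one sheet.


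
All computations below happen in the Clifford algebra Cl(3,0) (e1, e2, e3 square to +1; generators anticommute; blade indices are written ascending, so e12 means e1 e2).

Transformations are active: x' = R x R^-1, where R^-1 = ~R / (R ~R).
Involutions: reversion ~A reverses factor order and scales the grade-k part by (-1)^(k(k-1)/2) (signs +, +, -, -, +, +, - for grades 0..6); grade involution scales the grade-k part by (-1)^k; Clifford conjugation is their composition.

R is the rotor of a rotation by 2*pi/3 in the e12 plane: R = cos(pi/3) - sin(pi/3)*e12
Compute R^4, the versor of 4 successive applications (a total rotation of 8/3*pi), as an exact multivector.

Rotor phase runs at HALF the rotation angle; powers of one rotor simply add phase, so after 4 steps in e12 the phase is 4*pi/3 = 4*pi/3 and R^4 = cos(4*pi/3) - sin(4*pi/3)*e12.
cos(4*pi/3) = -1/2 and sin(4*pi/3) = -sqrt(3)/2, so R^4 = -1/2 + sqrt(3)/2*e12. The net rotation is 2/3*pi (after discarding 1 full turn, each of which contributes a factor -1 to the rotor); the rotor keeps the half-angle phase exactly.
Answer: -1/2 + sqrt(3)/2*e12


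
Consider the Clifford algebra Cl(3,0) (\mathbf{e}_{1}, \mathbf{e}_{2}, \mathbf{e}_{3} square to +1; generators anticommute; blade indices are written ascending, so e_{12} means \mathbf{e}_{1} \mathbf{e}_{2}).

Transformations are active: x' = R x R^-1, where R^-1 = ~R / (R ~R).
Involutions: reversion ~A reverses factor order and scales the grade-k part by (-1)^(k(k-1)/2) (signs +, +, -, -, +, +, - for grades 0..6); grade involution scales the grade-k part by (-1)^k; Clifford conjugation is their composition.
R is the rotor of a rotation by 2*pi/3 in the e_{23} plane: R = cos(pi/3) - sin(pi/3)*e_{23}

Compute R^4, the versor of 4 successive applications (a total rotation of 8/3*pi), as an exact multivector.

The rotor phase is half the rotation angle and phases add under composition, so 4 steps in the e_{23} plane accumulate phase 4*(pi/3) = \frac{4 \pi}{3}: R^4 = cos(\frac{4 \pi}{3}) - sin(\frac{4 \pi}{3})*e_{23}.
cos(\frac{4 \pi}{3}) = - \frac{1}{2} and sin(\frac{4 \pi}{3}) = - \frac{\sqrt{3}}{2}, so R^4 = -\frac{1}{2} + \frac{\sqrt{3}}{2} e_{23}. The net rotation is 2/3*pi (after discarding 1 full turn, each of which contributes a factor -1 to the rotor); the rotor keeps the half-angle phase exactly.
Answer: -\frac{1}{2} + \frac{\sqrt{3}}{2} e_{23}


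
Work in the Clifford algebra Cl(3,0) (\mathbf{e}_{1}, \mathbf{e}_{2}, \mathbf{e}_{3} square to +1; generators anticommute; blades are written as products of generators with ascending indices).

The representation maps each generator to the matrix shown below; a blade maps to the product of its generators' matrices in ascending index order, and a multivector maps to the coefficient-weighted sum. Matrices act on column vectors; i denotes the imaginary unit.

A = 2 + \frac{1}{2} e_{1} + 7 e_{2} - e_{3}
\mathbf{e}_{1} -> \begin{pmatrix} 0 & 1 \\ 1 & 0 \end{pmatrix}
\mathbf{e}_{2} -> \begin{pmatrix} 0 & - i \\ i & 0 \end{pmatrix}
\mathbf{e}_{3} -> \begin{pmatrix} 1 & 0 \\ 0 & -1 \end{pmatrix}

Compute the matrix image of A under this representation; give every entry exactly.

M = (2)*1 + (\frac{1}{2})*rho(e_{1}) + (7)*rho(e_{2}) + (-1)*rho(e_{3}), summed entrywise (1 is the identity matrix):
Answer: \begin{pmatrix} 1 & \frac{1}{2} - 7 i \\ \frac{1}{2} + 7 i & 3 \end{pmatrix}
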